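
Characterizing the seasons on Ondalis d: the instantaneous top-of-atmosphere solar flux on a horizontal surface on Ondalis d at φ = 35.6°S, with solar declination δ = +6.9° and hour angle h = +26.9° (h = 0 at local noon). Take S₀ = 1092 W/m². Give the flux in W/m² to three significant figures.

710 W/m²

cos θ_z = sin φ sin δ + cos φ cos δ cos h = -0.069934 + 0.719869 = 0.649935.
Flux = S₀ · cos θ_z = 1092 × 0.649935 = 709.7 W/m².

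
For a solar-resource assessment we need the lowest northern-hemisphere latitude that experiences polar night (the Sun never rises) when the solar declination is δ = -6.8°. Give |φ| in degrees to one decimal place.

Polar night requires cos H₀ = −tan φ tan δ ≥ 1, i.e. tan φ tan δ ≤ −1.
The boundary is |tan φ| · |tan δ| = 1, so |φ| = 90° − |δ| = 90° − 6.8° = 83.2° in the northern hemisphere.

|φ| = 83.2°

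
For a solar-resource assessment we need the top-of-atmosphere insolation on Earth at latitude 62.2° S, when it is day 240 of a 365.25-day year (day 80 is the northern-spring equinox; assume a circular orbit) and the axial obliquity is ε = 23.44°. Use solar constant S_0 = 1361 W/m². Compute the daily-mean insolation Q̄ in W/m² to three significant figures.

Q̄ ≈ 117 W/m²

Solar longitude: L_s = 360° × (240 − 80)/365.25 = 157.700°.
sin δ = sin 23.44° × sin 157.700° = 0.15094, so δ = +8.682°.
cos h₀ = −tan(-62.2°) tan(+8.682°) = 0.2896, h₀ = 1.2770 rad.
Bracket: h₀ sin ϕ sin δ + cos ϕ cos δ sin h₀ = 1.2770×-0.88458×0.15094 + 0.46639×0.98854×0.95715 = -0.170503 + 0.441289 = 0.270786.
Q̄ = (S_0/π) × [bracket] = (1361/π) × 0.270786 = 117.3 W/m².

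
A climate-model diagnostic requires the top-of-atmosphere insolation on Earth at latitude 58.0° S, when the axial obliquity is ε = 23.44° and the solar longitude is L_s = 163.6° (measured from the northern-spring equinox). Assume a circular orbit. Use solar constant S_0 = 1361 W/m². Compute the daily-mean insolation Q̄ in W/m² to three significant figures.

Q̄ ≈ 167 W/m²

Solar declination: sin δ = sin ε · sin L_s = sin 23.44° × sin 163.6° = 0.11231, so δ = +6.449°.
cos h₀ = −tan(-58.0°) tan(+6.449°) = 0.1809, h₀ = 1.3889 rad.
Bracket: h₀ sin ϕ sin δ + cos ϕ cos δ sin h₀ = 1.3889×-0.84805×0.11231 + 0.52992×0.99367×0.98350 = -0.132285 + 0.517877 = 0.385592.
Q̄ = (S_0/π) × [bracket] = (1361/π) × 0.385592 = 167.0 W/m².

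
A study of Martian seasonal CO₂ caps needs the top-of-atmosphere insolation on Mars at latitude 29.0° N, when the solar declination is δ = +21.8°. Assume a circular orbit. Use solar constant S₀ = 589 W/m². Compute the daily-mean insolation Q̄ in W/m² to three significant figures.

cos H₀ = −tan(+29.0°) tan(+21.800°) = -0.2217, H₀ = 1.7944 rad.
Bracket: H₀ sin φ sin δ + cos φ cos δ sin H₀ = 1.7944×0.48481×0.37137 + 0.87462×0.92849×0.97511 = 0.323071 + 0.791863 = 1.114934.
Q̄ = (S₀/π) × [bracket] = (589/π) × 1.114934 = 209.0 W/m².

Q̄ ≈ 209 W/m²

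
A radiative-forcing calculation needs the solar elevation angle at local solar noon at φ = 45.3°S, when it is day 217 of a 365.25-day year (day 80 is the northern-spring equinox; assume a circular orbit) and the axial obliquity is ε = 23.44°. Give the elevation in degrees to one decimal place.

28.4°

Solar longitude: λ_s = 360° × (217 − 80)/365.25 = 135.031°.
sin δ = sin 23.44° × sin 135.031° = 0.28113, so δ = +16.328°.
At local noon the hour angle is zero, so the zenith angle equals |φ − δ| = |-45.3° − (+16.328°)| = 61.628°.
Elevation = 90° − 61.628° = 28.4°.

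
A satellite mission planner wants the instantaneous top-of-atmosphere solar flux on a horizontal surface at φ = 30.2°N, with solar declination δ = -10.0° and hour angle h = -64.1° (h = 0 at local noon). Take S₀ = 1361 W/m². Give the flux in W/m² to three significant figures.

387 W/m²

cos θ_z = sin φ sin δ + cos φ cos δ cos h = -0.087348 + 0.371781 = 0.284433.
Flux = S₀ · cos θ_z = 1361 × 0.284433 = 387.1 W/m².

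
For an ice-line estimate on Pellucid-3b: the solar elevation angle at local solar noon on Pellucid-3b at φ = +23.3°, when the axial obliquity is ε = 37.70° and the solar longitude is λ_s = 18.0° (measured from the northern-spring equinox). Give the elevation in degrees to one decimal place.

77.6°

Solar declination: sin δ = sin ε · sin λ_s = sin 37.70° × sin 18.0° = 0.18897, so δ = +10.893°.
At local noon the hour angle is zero, so the zenith angle equals |φ − δ| = |+23.3° − (+10.893°)| = 12.407°.
Elevation = 90° − 12.407° = 77.6°.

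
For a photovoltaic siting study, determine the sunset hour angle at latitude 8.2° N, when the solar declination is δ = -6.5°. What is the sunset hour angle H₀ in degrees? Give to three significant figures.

H₀ = 89.1°

cos H₀ = −tan φ · tan δ = −tan(+8.2°) × tan(-6.500°) = 0.0164, so H₀ = 1.5544 rad = 89.06°.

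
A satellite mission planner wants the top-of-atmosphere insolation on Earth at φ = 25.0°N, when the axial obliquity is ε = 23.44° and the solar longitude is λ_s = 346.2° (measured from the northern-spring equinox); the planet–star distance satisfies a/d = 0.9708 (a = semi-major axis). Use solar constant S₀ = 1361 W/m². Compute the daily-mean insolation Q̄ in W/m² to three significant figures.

Q̄ ≈ 343 W/m²

Solar declination: sin δ = sin ε · sin λ_s = sin 23.44° × sin 346.2° = -0.09489, so δ = -5.445°.
cos H₀ = −tan(+25.0°) tan(-5.445°) = 0.0444, H₀ = 1.5263 rad.
Bracket: H₀ sin φ sin δ + cos φ cos δ sin H₀ = 1.5263×0.42262×-0.09489 + 0.90631×0.99549×0.99901 = -0.061208 + 0.901329 = 0.840121.
Inverse-square distance factor (a/d)² = 0.9708² = 0.942453.
Q̄ = (S₀/π) × 0.942453 × [bracket] = (1361/π) × 0.942453 × 0.840121 = 343.0 W/m².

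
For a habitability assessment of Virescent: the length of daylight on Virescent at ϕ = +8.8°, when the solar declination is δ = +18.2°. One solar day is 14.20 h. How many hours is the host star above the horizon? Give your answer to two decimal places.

7.33 h

cos h₀ = −tan ϕ · tan δ = −tan(+8.8°) × tan(+18.200°) = -0.0509, so h₀ = 1.6217 rad = 92.92°.
Daylight = 2h₀/(2π) × 14.20 h = (1.6217/π) × 14.20 = 7.33 h.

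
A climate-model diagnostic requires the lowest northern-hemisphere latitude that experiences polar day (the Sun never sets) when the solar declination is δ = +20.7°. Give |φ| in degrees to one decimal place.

Polar day requires cos H₀ = −tan φ tan δ ≤ −1, i.e. tan φ tan δ ≥ 1.
The boundary is |tan φ| · |tan δ| = 1, so |φ| = 90° − |δ| = 90° − 20.7° = 69.3° in the northern hemisphere.

|φ| = 69.3°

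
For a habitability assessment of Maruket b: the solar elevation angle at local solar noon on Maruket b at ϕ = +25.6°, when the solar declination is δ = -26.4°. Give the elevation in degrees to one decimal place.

At local noon the hour angle is zero, so the zenith angle equals |ϕ − δ| = |+25.6° − (-26.400°)| = 52.000°.
Elevation = 90° − 52.000° = 38.0°.

38.0°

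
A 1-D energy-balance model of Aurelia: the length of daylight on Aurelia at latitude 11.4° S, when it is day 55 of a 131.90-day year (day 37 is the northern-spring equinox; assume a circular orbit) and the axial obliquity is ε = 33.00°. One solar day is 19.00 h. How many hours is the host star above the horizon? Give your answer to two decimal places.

8.95 h

Solar longitude: λ_s = 360° × (55 − 37)/131.90 = 49.128°.
sin δ = sin 33.00° × sin 49.128° = 0.41184, so δ = +24.321°.
cos H₀ = −tan φ · tan δ = −tan(-11.4°) × tan(+24.321°) = 0.0911, so H₀ = 1.4795 rad = 84.77°.
Daylight = 2H₀/(2π) × 19.00 h = (1.4795/π) × 19.00 = 8.95 h.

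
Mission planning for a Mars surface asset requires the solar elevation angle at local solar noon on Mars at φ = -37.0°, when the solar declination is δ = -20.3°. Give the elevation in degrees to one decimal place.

73.3°

At local noon the hour angle is zero, so the zenith angle equals |φ − δ| = |-37.0° − (-20.300°)| = 16.700°.
Elevation = 90° − 16.700° = 73.3°.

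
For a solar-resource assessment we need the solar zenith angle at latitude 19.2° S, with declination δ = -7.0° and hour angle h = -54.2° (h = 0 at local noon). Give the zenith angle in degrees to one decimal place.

cos θ_z = sin φ sin δ + cos φ cos δ cos h = 0.040079 + 0.548303 = 0.588382.
θ_z = arccos(0.588382) = 54.0°.

θ_z = 54.0°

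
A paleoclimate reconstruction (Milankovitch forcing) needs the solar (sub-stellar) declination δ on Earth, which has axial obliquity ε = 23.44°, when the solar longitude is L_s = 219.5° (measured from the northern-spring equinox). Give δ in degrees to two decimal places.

δ = -14.66°

sin δ = sin ε · sin L_s = sin 23.44° × sin 219.5° = -0.253025.
δ = arcsin(-0.253025) = -14.66°.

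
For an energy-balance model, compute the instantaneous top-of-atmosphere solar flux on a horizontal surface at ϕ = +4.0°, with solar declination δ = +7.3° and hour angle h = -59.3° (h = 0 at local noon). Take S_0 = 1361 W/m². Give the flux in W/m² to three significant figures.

700 W/m²

cos θ_z = sin ϕ sin δ + cos ϕ cos δ cos h = 0.008864 + 0.505171 = 0.514035.
Flux = S_0 · cos θ_z = 1361 × 0.514035 = 699.6 W/m².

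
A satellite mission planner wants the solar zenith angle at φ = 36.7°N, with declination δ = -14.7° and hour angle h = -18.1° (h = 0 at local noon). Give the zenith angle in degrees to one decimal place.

θ_z = 54.2°

cos θ_z = sin φ sin δ + cos φ cos δ cos h = -0.151652 + 0.737155 = 0.585503.
θ_z = arccos(0.585503) = 54.2°.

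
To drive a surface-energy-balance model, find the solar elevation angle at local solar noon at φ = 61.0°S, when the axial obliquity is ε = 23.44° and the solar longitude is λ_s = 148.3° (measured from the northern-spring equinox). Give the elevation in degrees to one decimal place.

Solar declination: sin δ = sin ε · sin λ_s = sin 23.44° × sin 148.3° = 0.20903, so δ = +12.065°.
At local noon the hour angle is zero, so the zenith angle equals |φ − δ| = |-61.0° − (+12.065°)| = 73.065°.
Elevation = 90° − 73.065° = 16.9°.

16.9°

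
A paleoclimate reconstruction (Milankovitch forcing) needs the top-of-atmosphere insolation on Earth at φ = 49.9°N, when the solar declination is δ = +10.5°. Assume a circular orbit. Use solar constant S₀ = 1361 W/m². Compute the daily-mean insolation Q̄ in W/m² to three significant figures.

Q̄ ≈ 376 W/m²

cos H₀ = −tan(+49.9°) tan(+10.500°) = -0.2201, H₀ = 1.7927 rad.
Bracket: H₀ sin φ sin δ + cos φ cos δ sin H₀ = 1.7927×0.76492×0.18224 + 0.64412×0.98325×0.97548 = 0.249901 + 0.617802 = 0.867703.
Q̄ = (S₀/π) × [bracket] = (1361/π) × 0.867703 = 375.9 W/m².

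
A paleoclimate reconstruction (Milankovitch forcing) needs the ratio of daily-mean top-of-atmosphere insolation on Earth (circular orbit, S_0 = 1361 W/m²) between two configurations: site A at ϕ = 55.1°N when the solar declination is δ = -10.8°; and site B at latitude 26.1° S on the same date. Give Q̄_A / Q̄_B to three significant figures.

— Configuration A (ϕ=+55.1°):
cos h₀ = −tan(+55.1°) tan(-10.800°) = 0.2734, h₀ = 1.2938 rad.
Bracket: h₀ sin ϕ sin δ + cos ϕ cos δ sin h₀ = 1.2938×0.82015×-0.18738 + 0.57215×0.98229×0.96189 = -0.198831 + 0.540599 = 0.341768.
Q̄ = (S_0/π) × [bracket] = (1361/π) × 0.341768 = 148.06 W/m².
— Configuration B (ϕ=-26.1°):
cos h₀ = −tan(-26.1°) tan(-10.800°) = -0.0935, h₀ = 1.6644 rad.
Bracket: h₀ sin ϕ sin δ + cos ϕ cos δ sin h₀ = 1.6644×-0.43994×-0.18738 + 0.89803×0.98229×0.99562 = 0.137206 + 0.878262 = 1.015468.
Q̄ = (S_0/π) × [bracket] = (1361/π) × 1.015468 = 439.92 W/m².
Ratio Q̄_A / Q̄_B = 148.06 / 439.92 = 0.3366.

Q̄_A / Q̄_B ≈ 0.337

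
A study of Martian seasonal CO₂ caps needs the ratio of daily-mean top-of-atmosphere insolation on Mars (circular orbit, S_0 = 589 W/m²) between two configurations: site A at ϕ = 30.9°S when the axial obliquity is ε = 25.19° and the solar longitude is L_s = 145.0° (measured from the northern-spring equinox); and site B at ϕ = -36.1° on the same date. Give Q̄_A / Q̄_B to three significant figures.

— Configuration A (ϕ=-30.9°):
Solar declination: sin δ = sin ε · sin L_s = sin 25.19° × sin 145.0° = 0.24413, so δ = +14.130°.
cos h₀ = −tan(-30.9°) tan(+14.130°) = 0.1507, h₀ = 1.4196 rad.
Bracket: h₀ sin ϕ sin δ + cos ϕ cos δ sin h₀ = 1.4196×-0.51354×0.24413 + 0.85806×0.96974×0.98858 = -0.177976 + 0.822593 = 0.644617.
Q̄ = (S_0/π) × [bracket] = (589/π) × 0.644617 = 120.86 W/m².
— Configuration B (ϕ=-36.1°):
cos h₀ = −tan(-36.1°) tan(+14.130°) = 0.1836, h₀ = 1.3862 rad.
Bracket: h₀ sin ϕ sin δ + cos ϕ cos δ sin h₀ = 1.3862×-0.58920×0.24413 + 0.80799×0.96974×0.98301 = -0.199393 + 0.770228 = 0.570835.
Q̄ = (S_0/π) × [bracket] = (589/π) × 0.570835 = 107.02 W/m².
Ratio Q̄_A / Q̄_B = 120.86 / 107.02 = 1.129.

Q̄_A / Q̄_B ≈ 1.13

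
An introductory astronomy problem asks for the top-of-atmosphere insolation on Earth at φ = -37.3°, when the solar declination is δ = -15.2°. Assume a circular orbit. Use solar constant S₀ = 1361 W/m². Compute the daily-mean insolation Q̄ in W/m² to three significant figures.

cos H₀ = −tan(-37.3°) tan(-15.200°) = -0.2070, H₀ = 1.7793 rad.
Bracket: H₀ sin φ sin δ + cos φ cos δ sin H₀ = 1.7793×-0.60599×-0.26219 + 0.79547×0.96502×0.97835 = 0.282703 + 0.751025 = 1.033728.
Q̄ = (S₀/π) × [bracket] = (1361/π) × 1.033728 = 447.8 W/m².

Q̄ ≈ 448 W/m²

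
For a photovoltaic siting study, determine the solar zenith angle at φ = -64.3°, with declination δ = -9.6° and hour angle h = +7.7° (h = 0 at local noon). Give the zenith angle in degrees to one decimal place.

cos θ_z = sin φ sin δ + cos φ cos δ cos h = 0.150271 + 0.423731 = 0.574002.
θ_z = arccos(0.574002) = 55.0°.

θ_z = 55.0°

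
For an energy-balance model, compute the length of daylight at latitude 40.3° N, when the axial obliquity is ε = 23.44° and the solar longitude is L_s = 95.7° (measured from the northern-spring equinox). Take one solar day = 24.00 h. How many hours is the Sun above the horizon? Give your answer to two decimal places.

14.86 h

Solar declination: sin δ = sin ε · sin L_s = sin 23.44° × sin 95.7° = 0.39582, so δ = +23.317°.
cos h₀ = −tan ϕ · tan δ = −tan(+40.3°) × tan(+23.317°) = -0.3655, so h₀ = 1.9450 rad = 111.44°.
Daylight = 2h₀/(2π) × 24.00 h = (1.9450/π) × 24.00 = 14.86 h.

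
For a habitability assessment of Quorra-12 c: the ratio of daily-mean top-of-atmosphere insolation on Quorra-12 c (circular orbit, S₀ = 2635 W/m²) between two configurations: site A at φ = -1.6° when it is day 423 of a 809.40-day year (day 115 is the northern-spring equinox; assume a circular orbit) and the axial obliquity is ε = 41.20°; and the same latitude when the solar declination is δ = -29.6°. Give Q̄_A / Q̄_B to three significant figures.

Q̄_A / Q̄_B ≈ 0.980

— Configuration A (φ=-1.6°):
Solar longitude: λ_s = 360° × (423 − 115)/809.40 = 136.990°.
sin δ = sin 41.20° × sin 136.990° = 0.44931, so δ = +26.699°.
cos H₀ = −tan(-1.6°) tan(+26.699°) = 0.0140, H₀ = 1.5567 rad.
Bracket: H₀ sin φ sin δ + cos φ cos δ sin H₀ = 1.5567×-0.02792×0.44931 + 0.99961×0.89338×0.99990 = -0.019528 + 0.892942 = 0.873414.
Q̄ = (S₀/π) × [bracket] = (2635/π) × 0.873414 = 732.57 W/m².
— Configuration B (φ=-1.6°):
cos H₀ = −tan(-1.6°) tan(-29.600°) = -0.0159, H₀ = 1.5867 rad.
Bracket: H₀ sin φ sin δ + cos φ cos δ sin H₀ = 1.5867×-0.02792×-0.49394 + 0.99961×0.86949×0.99987 = 0.021882 + 0.869038 = 0.890920.
Q̄ = (S₀/π) × [bracket] = (2635/π) × 0.890920 = 747.26 W/m².
Ratio Q̄_A / Q̄_B = 732.57 / 747.26 = 0.9803.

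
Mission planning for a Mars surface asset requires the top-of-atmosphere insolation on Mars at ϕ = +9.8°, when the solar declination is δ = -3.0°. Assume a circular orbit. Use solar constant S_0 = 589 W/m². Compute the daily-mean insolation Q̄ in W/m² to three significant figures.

cos h₀ = −tan(+9.8°) tan(-3.000°) = 0.0091, h₀ = 1.5617 rad.
Bracket: h₀ sin ϕ sin δ + cos ϕ cos δ sin h₀ = 1.5617×0.17021×-0.05234 + 0.98541×0.99863×0.99996 = -0.013913 + 0.984021 = 0.970108.
Q̄ = (S_0/π) × [bracket] = (589/π) × 0.970108 = 181.9 W/m².

Q̄ ≈ 182 W/m²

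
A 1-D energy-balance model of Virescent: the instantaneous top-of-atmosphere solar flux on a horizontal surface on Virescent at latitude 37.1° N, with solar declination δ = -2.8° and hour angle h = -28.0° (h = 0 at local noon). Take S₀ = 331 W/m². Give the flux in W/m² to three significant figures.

cos θ_z = sin φ sin δ + cos φ cos δ cos h = -0.029467 + 0.703384 = 0.673917.
Flux = S₀ · cos θ_z = 331 × 0.673917 = 223.1 W/m².

223 W/m²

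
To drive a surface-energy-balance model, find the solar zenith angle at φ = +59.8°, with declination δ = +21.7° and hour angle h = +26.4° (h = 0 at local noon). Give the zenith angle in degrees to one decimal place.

θ_z = 42.4°

cos θ_z = sin φ sin δ + cos φ cos δ cos h = 0.319563 + 0.418631 = 0.738194.
θ_z = arccos(0.738194) = 42.4°.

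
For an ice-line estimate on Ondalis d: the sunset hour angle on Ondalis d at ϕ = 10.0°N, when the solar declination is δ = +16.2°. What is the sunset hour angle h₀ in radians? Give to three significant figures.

cos h₀ = −tan ϕ · tan δ = −tan(+10.0°) × tan(+16.200°) = -0.0512, so h₀ = 1.6220 rad = 92.94°.

h₀ = 1.62 rad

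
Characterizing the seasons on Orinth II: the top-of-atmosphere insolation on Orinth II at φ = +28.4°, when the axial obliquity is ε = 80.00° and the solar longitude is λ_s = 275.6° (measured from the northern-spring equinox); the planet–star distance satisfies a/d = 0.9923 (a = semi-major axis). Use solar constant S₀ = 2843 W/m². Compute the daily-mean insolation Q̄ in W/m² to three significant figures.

Solar declination: sin δ = sin ε · sin λ_s = sin 80.00° × sin 275.6° = -0.98011, so δ = -78.553°.
cos H₀ = −tan(+28.4°) tan(-78.553°) = 2.6702 ≥ 1 ⇒ polar night, H₀ = 0 and Q̄ = 0.
Inverse-square distance factor (a/d)² = 0.9923² = 0.984659.

Q̄ ≈ 0.00 W/m²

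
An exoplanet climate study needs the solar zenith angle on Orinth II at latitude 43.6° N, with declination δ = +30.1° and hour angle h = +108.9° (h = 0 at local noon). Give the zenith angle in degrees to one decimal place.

θ_z = 81.8°

cos θ_z = sin ϕ sin δ + cos ϕ cos δ cos h = 0.345852 + -0.202940 = 0.142912.
θ_z = arccos(0.142912) = 81.8°.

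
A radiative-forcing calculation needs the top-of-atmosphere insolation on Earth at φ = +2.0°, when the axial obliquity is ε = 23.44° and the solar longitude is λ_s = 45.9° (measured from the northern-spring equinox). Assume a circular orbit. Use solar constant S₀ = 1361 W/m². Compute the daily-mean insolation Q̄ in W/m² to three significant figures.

Q̄ ≈ 422 W/m²

Solar declination: sin δ = sin ε · sin λ_s = sin 23.44° × sin 45.9° = 0.28566, so δ = +16.598°.
cos H₀ = −tan(+2.0°) tan(+16.598°) = -0.0104, H₀ = 1.5812 rad.
Bracket: H₀ sin φ sin δ + cos φ cos δ sin H₀ = 1.5812×0.03490×0.28566 + 0.99939×0.95833×0.99995 = 0.015764 + 0.957698 = 0.973462.
Q̄ = (S₀/π) × [bracket] = (1361/π) × 0.973462 = 421.7 W/m².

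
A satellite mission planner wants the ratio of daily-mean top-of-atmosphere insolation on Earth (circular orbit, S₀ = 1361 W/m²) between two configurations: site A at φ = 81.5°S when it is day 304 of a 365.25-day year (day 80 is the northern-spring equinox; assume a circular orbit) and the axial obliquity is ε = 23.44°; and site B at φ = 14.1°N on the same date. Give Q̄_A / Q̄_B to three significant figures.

Q̄_A / Q̄_B ≈ 0.962

— Configuration A (φ=-81.5°):
Solar longitude: λ_s = 360° × (304 − 80)/365.25 = 220.780°.
sin δ = sin 23.44° × sin 220.780° = -0.25982, so δ = -15.059°.
cos H₀ = −tan(-81.5°) tan(-15.059°) = -1.8003 ≤ −1 ⇒ polar day, H₀ = π.
Bracket: H₀ sin φ sin δ + cos φ cos δ sin H₀ = 3.1416×-0.98902×-0.25982 + 0.14781×0.96566×0.00000 = 0.807288 + 0.000000 = 0.807288.
Q̄ = (S₀/π) × [bracket] = (1361/π) × 0.807288 = 349.73 W/m².
— Configuration B (φ=+14.1°):
cos H₀ = −tan(+14.1°) tan(-15.059°) = 0.0676, H₀ = 1.5032 rad.
Bracket: H₀ sin φ sin δ + cos φ cos δ sin H₀ = 1.5032×0.24362×-0.25982 + 0.96987×0.96566×0.99771 = -0.095149 + 0.934420 = 0.839271.
Q̄ = (S₀/π) × [bracket] = (1361/π) × 0.839271 = 363.59 W/m².
Ratio Q̄_A / Q̄_B = 349.73 / 363.59 = 0.9619.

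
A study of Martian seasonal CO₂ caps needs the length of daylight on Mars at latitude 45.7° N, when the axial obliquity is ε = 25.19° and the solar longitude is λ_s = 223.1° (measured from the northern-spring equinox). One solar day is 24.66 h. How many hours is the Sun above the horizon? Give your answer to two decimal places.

9.84 h

Solar declination: sin δ = sin ε · sin λ_s = sin 25.19° × sin 223.1° = -0.29082, so δ = -16.907°.
cos H₀ = −tan φ · tan δ = −tan(+45.7°) × tan(-16.907°) = 0.3115, so H₀ = 1.2541 rad = 71.85°.
Daylight = 2H₀/(2π) × 24.66 h = (1.2541/π) × 24.66 = 9.84 h.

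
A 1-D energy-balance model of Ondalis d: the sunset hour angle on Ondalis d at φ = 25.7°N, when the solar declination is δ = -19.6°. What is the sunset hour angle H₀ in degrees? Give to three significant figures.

H₀ = 80.1°

cos H₀ = −tan φ · tan δ = −tan(+25.7°) × tan(-19.600°) = 0.1714, so H₀ = 1.3986 rad = 80.13°.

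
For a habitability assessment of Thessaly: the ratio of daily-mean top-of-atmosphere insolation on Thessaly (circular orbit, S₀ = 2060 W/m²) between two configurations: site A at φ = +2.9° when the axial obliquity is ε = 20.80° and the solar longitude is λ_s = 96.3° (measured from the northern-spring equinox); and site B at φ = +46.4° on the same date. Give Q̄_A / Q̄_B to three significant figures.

Q̄_A / Q̄_B ≈ 0.877

— Configuration A (φ=+2.9°):
Solar declination: sin δ = sin ε · sin λ_s = sin 20.80° × sin 96.3° = 0.35296, so δ = +20.669°.
cos H₀ = −tan(+2.9°) tan(+20.669°) = -0.0191, H₀ = 1.5899 rad.
Bracket: H₀ sin φ sin δ + cos φ cos δ sin H₀ = 1.5899×0.05059×0.35296 + 0.99872×0.93564×0.99982 = 0.028390 + 0.934274 = 0.962664.
Q̄ = (S₀/π) × [bracket] = (2060/π) × 0.962664 = 631.24 W/m².
— Configuration B (φ=+46.4°):
cos H₀ = −tan(+46.4°) tan(+20.669°) = -0.3961, H₀ = 1.9781 rad.
Bracket: H₀ sin φ sin δ + cos φ cos δ sin H₀ = 1.9781×0.72417×0.35296 + 0.68962×0.93564×0.91819 = 0.505608 + 0.592449 = 1.098057.
Q̄ = (S₀/π) × [bracket] = (2060/π) × 1.098057 = 720.02 W/m².
Ratio Q̄_A / Q̄_B = 631.24 / 720.02 = 0.8767.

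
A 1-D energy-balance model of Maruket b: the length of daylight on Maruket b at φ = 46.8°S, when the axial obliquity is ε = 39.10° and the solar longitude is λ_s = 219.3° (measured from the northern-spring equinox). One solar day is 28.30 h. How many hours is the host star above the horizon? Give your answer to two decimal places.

18.50 h

Solar declination: sin δ = sin ε · sin λ_s = sin 39.10° × sin 219.3° = -0.39946, so δ = -23.544°.
cos H₀ = −tan φ · tan δ = −tan(-46.8°) × tan(-23.544°) = -0.4640, so H₀ = 2.0533 rad = 117.65°.
Daylight = 2H₀/(2π) × 28.30 h = (2.0533/π) × 28.30 = 18.50 h.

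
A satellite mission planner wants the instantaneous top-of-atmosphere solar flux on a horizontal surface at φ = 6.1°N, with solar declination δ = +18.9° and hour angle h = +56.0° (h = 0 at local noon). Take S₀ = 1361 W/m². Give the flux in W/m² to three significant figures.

cos θ_z = sin φ sin δ + cos φ cos δ cos h = 0.034421 + 0.526049 = 0.560470.
Flux = S₀ · cos θ_z = 1361 × 0.560470 = 762.8 W/m².

763 W/m²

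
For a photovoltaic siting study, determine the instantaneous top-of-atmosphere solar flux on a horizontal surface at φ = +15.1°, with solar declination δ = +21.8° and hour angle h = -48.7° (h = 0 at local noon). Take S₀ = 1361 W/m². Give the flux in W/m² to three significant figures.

cos θ_z = sin φ sin δ + cos φ cos δ cos h = 0.096743 + 0.591644 = 0.688387.
Flux = S₀ · cos θ_z = 1361 × 0.688387 = 936.9 W/m².

937 W/m²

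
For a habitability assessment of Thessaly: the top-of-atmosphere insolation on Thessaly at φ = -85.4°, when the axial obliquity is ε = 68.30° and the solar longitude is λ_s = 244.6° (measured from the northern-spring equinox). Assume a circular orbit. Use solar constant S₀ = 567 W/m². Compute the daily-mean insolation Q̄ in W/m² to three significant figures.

Solar declination: sin δ = sin ε · sin λ_s = sin 68.30° × sin 244.6° = -0.83932, so δ = -57.068°.
cos H₀ = −tan(-85.4°) tan(-57.068°) = -19.1887 ≤ −1 ⇒ polar day, H₀ = π.
Bracket: H₀ sin φ sin δ + cos φ cos δ sin H₀ = 3.1416×-0.99678×-0.83932 + 0.08020×0.54364×0.00000 = 2.628317 + 0.000000 = 2.628317.
Q̄ = (S₀/π) × [bracket] = (567/π) × 2.628317 = 474.4 W/m².

Q̄ ≈ 474 W/m²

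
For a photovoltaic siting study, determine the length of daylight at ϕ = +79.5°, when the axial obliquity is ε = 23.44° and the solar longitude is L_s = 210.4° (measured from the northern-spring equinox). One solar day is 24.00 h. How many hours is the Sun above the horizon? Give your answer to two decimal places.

0.00 h

Solar declination: sin δ = sin ε · sin L_s = sin 23.44° × sin 210.4° = -0.20129, so δ = -11.613°.
cos h₀ = −tan ϕ · tan δ = 1.1088 ≥ 1, so the Sun never rises (polar night) and h₀ = 0.
Daylight = 2h₀/(2π) × 24.00 h = (0.0000/π) × 24.00 = 0.00 h.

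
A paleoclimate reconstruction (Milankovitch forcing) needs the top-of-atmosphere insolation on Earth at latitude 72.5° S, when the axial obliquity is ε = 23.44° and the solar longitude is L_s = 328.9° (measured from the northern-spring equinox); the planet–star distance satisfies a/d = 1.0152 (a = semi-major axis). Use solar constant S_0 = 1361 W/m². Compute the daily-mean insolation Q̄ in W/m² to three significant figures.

Solar declination: sin δ = sin ε · sin L_s = sin 23.44° × sin 328.9° = -0.20547, so δ = -11.857°.
cos h₀ = −tan(-72.5°) tan(-11.857°) = -0.6659, h₀ = 2.2995 rad.
Bracket: h₀ sin ϕ sin δ + cos ϕ cos δ sin h₀ = 2.2995×-0.95372×-0.20547 + 0.30071×0.97866×0.74606 = 0.450612 + 0.219560 = 0.670172.
Inverse-square distance factor (a/d)² = 1.0152² = 1.030631.
Q̄ = (S_0/π) × 1.030631 × [bracket] = (1361/π) × 1.030631 × 0.670172 = 299.2 W/m².

Q̄ ≈ 299 W/m²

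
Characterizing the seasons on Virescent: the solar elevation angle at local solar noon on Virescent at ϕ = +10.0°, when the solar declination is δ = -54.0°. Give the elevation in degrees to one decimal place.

At local noon the hour angle is zero, so the zenith angle equals |ϕ − δ| = |+10.0° − (-54.000°)| = 64.000°.
Elevation = 90° − 64.000° = 26.0°.

26.0°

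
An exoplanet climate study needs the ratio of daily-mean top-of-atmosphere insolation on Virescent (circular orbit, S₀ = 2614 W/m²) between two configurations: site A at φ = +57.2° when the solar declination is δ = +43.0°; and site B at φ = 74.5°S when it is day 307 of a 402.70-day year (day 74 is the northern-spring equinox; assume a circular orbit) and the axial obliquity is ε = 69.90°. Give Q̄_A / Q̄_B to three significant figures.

Q̄_A / Q̄_B ≈ 1.34

— Configuration A (φ=+57.2°):
cos H₀ = −tan(+57.2°) tan(+43.000°) = -1.4470 ≤ −1 ⇒ polar day, H₀ = π.
Bracket: H₀ sin φ sin δ + cos φ cos δ sin H₀ = 3.1416×0.84057×0.68200 + 0.54171×0.73135×0.00000 = 1.800981 + 0.000000 = 1.800981.
Q̄ = (S₀/π) × [bracket] = (2614/π) × 1.800981 = 1498.5 W/m².
— Configuration B (φ=-74.5°):
Solar longitude: λ_s = 360° × (307 − 74)/402.70 = 208.294°.
sin δ = sin 69.90° × sin 208.294° = -0.44513, so δ = -26.431°.
cos H₀ = −tan(-74.5°) tan(-26.431°) = -1.7924 ≤ −1 ⇒ polar day, H₀ = π.
Bracket: H₀ sin φ sin δ + cos φ cos δ sin H₀ = 3.1416×-0.96363×-0.44513 + 0.26724×0.89547×0.00000 = 1.347560 + 0.000000 = 1.347560.
Q̄ = (S₀/π) × [bracket] = (2614/π) × 1.347560 = 1121.3 W/m².
Ratio Q̄_A / Q̄_B = 1498.5 / 1121.3 = 1.336.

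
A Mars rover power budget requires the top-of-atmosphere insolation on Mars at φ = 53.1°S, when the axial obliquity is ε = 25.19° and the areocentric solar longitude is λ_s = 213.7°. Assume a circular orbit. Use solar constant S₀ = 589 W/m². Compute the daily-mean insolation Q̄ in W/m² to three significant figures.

Q̄ ≈ 171 W/m²

sin δ = sin 25.19° × sin 213.7° = -0.23615, so δ = -13.660°.
cos H₀ = −tan(-53.1°) tan(-13.660°) = -0.3237, H₀ = 1.9004 rad.
Bracket: H₀ sin φ sin δ + cos φ cos δ sin H₀ = 1.9004×-0.79968×-0.23615 + 0.60042×0.97172×0.94617 = 0.358880 + 0.552034 = 0.910914.
Q̄ = (S₀/π) × [bracket] = (589/π) × 0.910914 = 170.8 W/m².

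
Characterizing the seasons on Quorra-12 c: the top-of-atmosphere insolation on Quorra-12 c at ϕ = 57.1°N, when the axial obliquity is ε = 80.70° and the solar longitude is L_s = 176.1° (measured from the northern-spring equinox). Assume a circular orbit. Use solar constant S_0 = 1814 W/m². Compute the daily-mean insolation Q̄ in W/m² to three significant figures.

Solar declination: sin δ = sin ε · sin L_s = sin 80.70° × sin 176.1° = 0.06712, so δ = +3.849°.
cos h₀ = −tan(+57.1°) tan(+3.849°) = -0.1040, h₀ = 1.6750 rad.
Bracket: h₀ sin ϕ sin δ + cos ϕ cos δ sin h₀ = 1.6750×0.83962×0.06712 + 0.54317×0.99774×0.99458 = 0.094395 + 0.539005 = 0.633400.
Q̄ = (S_0/π) × [bracket] = (1814/π) × 0.633400 = 365.7 W/m².

Q̄ ≈ 366 W/m²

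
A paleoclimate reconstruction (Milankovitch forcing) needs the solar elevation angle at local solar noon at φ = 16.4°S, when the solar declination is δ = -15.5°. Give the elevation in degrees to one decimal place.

89.1°

At local noon the hour angle is zero, so the zenith angle equals |φ − δ| = |-16.4° − (-15.500°)| = 0.900°.
Elevation = 90° − 0.900° = 89.1°.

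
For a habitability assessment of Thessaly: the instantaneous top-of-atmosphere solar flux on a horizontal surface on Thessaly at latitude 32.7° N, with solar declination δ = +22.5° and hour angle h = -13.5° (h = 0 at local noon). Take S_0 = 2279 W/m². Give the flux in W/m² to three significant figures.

2.19e+03 W/m²

cos θ_z = sin ϕ sin δ + cos ϕ cos δ cos h = 0.206741 + 0.755973 = 0.962714.
Flux = S_0 · cos θ_z = 2279 × 0.962714 = 2194 W/m².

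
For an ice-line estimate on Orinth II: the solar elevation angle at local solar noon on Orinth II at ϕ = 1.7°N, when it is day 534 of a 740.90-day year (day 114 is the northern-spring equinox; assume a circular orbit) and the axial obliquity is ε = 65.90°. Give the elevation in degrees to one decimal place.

66.4°

Solar longitude: L_s = 360° × (534 − 114)/740.90 = 204.076°.
sin δ = sin 65.90° × sin 204.076° = -0.37239, so δ = -21.863°.
At local noon the hour angle is zero, so the zenith angle equals |ϕ − δ| = |+1.7° − (-21.863°)| = 23.563°.
Elevation = 90° − 23.563° = 66.4°.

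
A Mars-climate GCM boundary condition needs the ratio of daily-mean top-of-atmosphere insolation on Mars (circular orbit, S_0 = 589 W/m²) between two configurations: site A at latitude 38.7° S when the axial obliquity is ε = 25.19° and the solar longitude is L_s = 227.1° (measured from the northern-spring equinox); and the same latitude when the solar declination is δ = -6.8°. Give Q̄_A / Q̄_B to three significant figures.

— Configuration A (ϕ=-38.7°):
Solar declination: sin δ = sin ε · sin L_s = sin 25.19° × sin 227.1° = -0.31179, so δ = -18.167°.
cos h₀ = −tan(-38.7°) tan(-18.167°) = -0.2629, h₀ = 1.8368 rad.
Bracket: h₀ sin ϕ sin δ + cos ϕ cos δ sin h₀ = 1.8368×-0.62524×-0.31179 + 0.78043×0.95015×0.96483 = 0.358072 + 0.715446 = 1.073518.
Q̄ = (S_0/π) × [bracket] = (589/π) × 1.073518 = 201.27 W/m².
— Configuration B (ϕ=-38.7°):
cos h₀ = −tan(-38.7°) tan(-6.800°) = -0.0955, h₀ = 1.6665 rad.
Bracket: h₀ sin ϕ sin δ + cos ϕ cos δ sin h₀ = 1.6665×-0.62524×-0.11840 + 0.78043×0.99297×0.99543 = 0.123368 + 0.771402 = 0.894770.
Q̄ = (S_0/π) × [bracket] = (589/π) × 0.894770 = 167.76 W/m².
Ratio Q̄_A / Q̄_B = 201.27 / 167.76 = 1.200.

Q̄_A / Q̄_B ≈ 1.20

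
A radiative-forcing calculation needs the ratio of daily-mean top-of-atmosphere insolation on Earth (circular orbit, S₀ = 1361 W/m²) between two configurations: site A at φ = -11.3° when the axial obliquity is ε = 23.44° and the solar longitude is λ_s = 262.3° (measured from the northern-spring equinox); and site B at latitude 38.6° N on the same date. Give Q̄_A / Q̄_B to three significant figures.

— Configuration A (φ=-11.3°):
Solar declination: sin δ = sin ε · sin λ_s = sin 23.44° × sin 262.3° = -0.39420, so δ = -23.216°.
cos H₀ = −tan(-11.3°) tan(-23.216°) = -0.0857, H₀ = 1.6566 rad.
Bracket: H₀ sin φ sin δ + cos φ cos δ sin H₀ = 1.6566×-0.19595×-0.39420 + 0.98061×0.91902×0.99632 = 0.127962 + 0.897884 = 1.025846.
Q̄ = (S₀/π) × [bracket] = (1361/π) × 1.025846 = 444.42 W/m².
— Configuration B (φ=+38.6°):
cos H₀ = −tan(+38.6°) tan(-23.216°) = 0.3424, H₀ = 1.2213 rad.
Bracket: H₀ sin φ sin δ + cos φ cos δ sin H₀ = 1.2213×0.62388×-0.39420 + 0.78152×0.91902×0.93955 = -0.300359 + 0.674815 = 0.374456.
Q̄ = (S₀/π) × [bracket] = (1361/π) × 0.374456 = 162.22 W/m².
Ratio Q̄_A / Q̄_B = 444.42 / 162.22 = 2.740.

Q̄_A / Q̄_B ≈ 2.74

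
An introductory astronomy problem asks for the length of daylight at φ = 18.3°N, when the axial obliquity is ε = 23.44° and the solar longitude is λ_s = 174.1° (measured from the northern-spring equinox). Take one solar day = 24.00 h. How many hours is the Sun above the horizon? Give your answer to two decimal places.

12.10 h

Solar declination: sin δ = sin ε · sin λ_s = sin 23.44° × sin 174.1° = 0.04089, so δ = +2.343°.
cos H₀ = −tan φ · tan δ = −tan(+18.3°) × tan(+2.343°) = -0.0135, so H₀ = 1.5843 rad = 90.78°.
Daylight = 2H₀/(2π) × 24.00 h = (1.5843/π) × 24.00 = 12.10 h.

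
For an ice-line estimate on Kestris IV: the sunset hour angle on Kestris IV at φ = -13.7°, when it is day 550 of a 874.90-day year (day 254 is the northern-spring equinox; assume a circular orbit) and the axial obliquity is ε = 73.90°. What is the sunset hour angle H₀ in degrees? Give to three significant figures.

H₀ = 69.8°

Solar longitude: λ_s = 360° × (550 − 254)/874.90 = 121.797°.
sin δ = sin 73.90° × sin 121.797° = 0.81659, so δ = +54.745°.
cos H₀ = −tan φ · tan δ = −tan(-13.7°) × tan(+54.745°) = 0.3449, so H₀ = 1.2187 rad = 69.83°.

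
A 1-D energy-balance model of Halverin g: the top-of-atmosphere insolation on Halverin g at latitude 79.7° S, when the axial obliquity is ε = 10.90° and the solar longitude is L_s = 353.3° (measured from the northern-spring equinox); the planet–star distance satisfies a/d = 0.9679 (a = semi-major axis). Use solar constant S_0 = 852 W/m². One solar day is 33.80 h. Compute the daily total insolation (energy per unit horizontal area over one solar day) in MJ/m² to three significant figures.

Solar declination: sin δ = sin ε · sin L_s = sin 10.90° × sin 353.3° = -0.02206, so δ = -1.264°.
cos h₀ = −tan(-79.7°) tan(-1.264°) = -0.1214, h₀ = 1.6925 rad.
Bracket: h₀ sin ϕ sin δ + cos ϕ cos δ sin h₀ = 1.6925×-0.98389×-0.02206 + 0.17880×0.99976×0.99260 = 0.036735 + 0.177434 = 0.214169.
Inverse-square distance factor (a/d)² = 0.9679² = 0.936830.
Q̄ = (S_0/π) × 0.936830 × [bracket] = (852/π) × 0.936830 × 0.214169 = 54.414 W/m².
Daily total = Q̄ × 33.80 h × 3600 s/h = 54.414 × 33.80 × 3600 / 10⁶ = 6.621 MJ/m².

6.62 MJ/m²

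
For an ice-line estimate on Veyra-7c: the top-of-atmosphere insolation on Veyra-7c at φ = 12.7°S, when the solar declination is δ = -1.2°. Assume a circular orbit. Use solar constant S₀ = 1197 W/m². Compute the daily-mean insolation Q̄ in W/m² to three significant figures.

cos H₀ = −tan(-12.7°) tan(-1.200°) = -0.0047, H₀ = 1.5755 rad.
Bracket: H₀ sin φ sin δ + cos φ cos δ sin H₀ = 1.5755×-0.21985×-0.02094 + 0.97553×0.99978×0.99999 = 0.007253 + 0.975306 = 0.982559.
Q̄ = (S₀/π) × [bracket] = (1197/π) × 0.982559 = 374.4 W/m².

Q̄ ≈ 374 W/m²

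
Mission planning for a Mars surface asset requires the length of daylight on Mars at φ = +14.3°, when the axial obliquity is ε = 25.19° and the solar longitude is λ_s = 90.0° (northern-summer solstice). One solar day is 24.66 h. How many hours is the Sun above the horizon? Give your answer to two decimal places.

13.27 h

Solar declination: sin δ = sin ε · sin λ_s = sin 25.19° × sin 90.0° = 0.42562, so δ = +25.190°.
cos H₀ = −tan φ · tan δ = −tan(+14.3°) × tan(+25.190°) = -0.1199, so H₀ = 1.6910 rad = 96.89°.
Daylight = 2H₀/(2π) × 24.66 h = (1.6910/π) × 24.66 = 13.27 h.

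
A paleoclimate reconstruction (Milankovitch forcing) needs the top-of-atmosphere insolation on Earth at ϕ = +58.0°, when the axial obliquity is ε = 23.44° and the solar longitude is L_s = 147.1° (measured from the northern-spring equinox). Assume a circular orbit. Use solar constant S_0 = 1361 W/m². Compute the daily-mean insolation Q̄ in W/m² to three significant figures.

Solar declination: sin δ = sin ε · sin L_s = sin 23.44° × sin 147.1° = 0.21607, so δ = +12.478°.
cos h₀ = −tan(+58.0°) tan(+12.478°) = -0.3541, h₀ = 1.9328 rad.
Bracket: h₀ sin ϕ sin δ + cos ϕ cos δ sin h₀ = 1.9328×0.84805×0.21607 + 0.52992×0.97638×0.93519 = 0.354163 + 0.483870 = 0.838033.
Q̄ = (S_0/π) × [bracket] = (1361/π) × 0.838033 = 363.1 W/m².

Q̄ ≈ 363 W/m²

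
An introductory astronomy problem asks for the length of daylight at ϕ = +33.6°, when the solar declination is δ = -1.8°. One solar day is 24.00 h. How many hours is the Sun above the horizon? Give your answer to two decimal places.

cos h₀ = −tan ϕ · tan δ = −tan(+33.6°) × tan(-1.800°) = 0.0209, so h₀ = 1.5499 rad = 88.80°.
Daylight = 2h₀/(2π) × 24.00 h = (1.5499/π) × 24.00 = 11.84 h.

11.84 h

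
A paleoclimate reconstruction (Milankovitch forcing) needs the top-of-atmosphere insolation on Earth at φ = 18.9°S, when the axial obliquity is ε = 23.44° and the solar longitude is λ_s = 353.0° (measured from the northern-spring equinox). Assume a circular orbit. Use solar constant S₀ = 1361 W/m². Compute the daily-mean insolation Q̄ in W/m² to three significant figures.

Solar declination: sin δ = sin ε · sin λ_s = sin 23.44° × sin 353.0° = -0.04848, so δ = -2.779°.
cos H₀ = −tan(-18.9°) tan(-2.779°) = -0.0166, H₀ = 1.5874 rad.
Bracket: H₀ sin φ sin δ + cos φ cos δ sin H₀ = 1.5874×-0.32392×-0.04848 + 0.94609×0.99882×0.99986 = 0.024928 + 0.944841 = 0.969769.
Q̄ = (S₀/π) × [bracket] = (1361/π) × 0.969769 = 420.1 W/m².

Q̄ ≈ 420 W/m²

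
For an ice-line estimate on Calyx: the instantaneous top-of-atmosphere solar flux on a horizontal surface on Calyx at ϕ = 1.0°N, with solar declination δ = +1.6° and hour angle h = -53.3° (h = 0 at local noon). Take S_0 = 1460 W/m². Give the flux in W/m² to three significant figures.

873 W/m²

cos θ_z = sin ϕ sin δ + cos ϕ cos δ cos h = 0.000487 + 0.597301 = 0.597788.
Flux = S_0 · cos θ_z = 1460 × 0.597788 = 872.8 W/m².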